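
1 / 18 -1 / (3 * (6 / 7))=-1 / 3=-0.33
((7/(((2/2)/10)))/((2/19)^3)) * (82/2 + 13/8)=81862165/32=2558192.66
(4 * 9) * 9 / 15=108 / 5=21.60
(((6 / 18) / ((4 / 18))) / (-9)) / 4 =-1 / 24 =-0.04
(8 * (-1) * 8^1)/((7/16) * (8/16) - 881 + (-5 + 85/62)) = 63488/877335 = 0.07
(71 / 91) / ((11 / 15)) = 1065 / 1001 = 1.06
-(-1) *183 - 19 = 164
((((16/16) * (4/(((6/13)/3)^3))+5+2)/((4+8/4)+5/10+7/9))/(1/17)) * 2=676566/131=5164.63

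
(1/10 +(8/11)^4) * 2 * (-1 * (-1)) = 55601/73205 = 0.76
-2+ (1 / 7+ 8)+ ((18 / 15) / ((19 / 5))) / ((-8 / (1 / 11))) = 35927 / 5852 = 6.14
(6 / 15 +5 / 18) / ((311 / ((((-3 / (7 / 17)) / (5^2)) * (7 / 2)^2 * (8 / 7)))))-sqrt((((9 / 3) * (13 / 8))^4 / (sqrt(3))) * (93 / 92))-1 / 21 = -1521 * 3^(1 / 4) * sqrt(713) / 2944-15378 / 272125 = -18.21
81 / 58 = 1.40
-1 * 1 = -1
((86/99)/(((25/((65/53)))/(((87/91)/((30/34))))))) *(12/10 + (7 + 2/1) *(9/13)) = 975154/2842125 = 0.34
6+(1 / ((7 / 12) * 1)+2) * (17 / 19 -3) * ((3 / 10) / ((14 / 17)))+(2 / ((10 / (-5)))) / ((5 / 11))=0.95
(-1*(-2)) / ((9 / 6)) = 4 / 3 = 1.33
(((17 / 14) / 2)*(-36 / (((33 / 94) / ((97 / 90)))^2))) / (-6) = 353336177 / 10291050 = 34.33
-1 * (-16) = 16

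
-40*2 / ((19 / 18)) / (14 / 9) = -6480 / 133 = -48.72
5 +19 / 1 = 24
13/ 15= 0.87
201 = 201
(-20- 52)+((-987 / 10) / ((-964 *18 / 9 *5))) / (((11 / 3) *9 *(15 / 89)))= -1145202719 / 15906000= -72.00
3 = 3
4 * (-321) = -1284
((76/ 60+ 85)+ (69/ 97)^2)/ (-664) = -12246661/ 93713640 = -0.13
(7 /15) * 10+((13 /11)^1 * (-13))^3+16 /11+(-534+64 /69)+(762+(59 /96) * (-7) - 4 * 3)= -3338243691 /979616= -3407.71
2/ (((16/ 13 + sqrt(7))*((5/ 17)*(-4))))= -0.44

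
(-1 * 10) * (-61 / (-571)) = -610 / 571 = -1.07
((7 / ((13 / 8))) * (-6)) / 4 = -84 / 13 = -6.46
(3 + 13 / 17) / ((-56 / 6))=-48 / 119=-0.40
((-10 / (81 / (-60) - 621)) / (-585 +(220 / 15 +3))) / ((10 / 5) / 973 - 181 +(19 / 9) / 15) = 729750 / 4659967743439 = 0.00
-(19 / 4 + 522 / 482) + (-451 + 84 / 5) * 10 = -4191311 / 964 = -4347.83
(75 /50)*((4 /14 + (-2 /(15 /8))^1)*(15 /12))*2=-41 /14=-2.93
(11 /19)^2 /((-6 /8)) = -484 /1083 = -0.45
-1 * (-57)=57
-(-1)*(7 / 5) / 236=7 / 1180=0.01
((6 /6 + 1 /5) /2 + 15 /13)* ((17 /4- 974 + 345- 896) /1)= -346731 /130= -2667.16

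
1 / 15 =0.07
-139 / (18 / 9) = -139 / 2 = -69.50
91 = 91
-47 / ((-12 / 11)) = 517 / 12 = 43.08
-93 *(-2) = 186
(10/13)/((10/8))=8/13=0.62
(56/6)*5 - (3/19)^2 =50513/1083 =46.64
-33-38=-71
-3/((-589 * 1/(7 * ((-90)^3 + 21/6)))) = -30617853/1178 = -25991.39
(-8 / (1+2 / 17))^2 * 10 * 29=5363840 / 361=14858.28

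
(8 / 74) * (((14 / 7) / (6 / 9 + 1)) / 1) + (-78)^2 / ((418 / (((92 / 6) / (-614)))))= -2774658 / 11870155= -0.23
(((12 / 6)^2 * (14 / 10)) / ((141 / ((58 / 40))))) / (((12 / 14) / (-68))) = -48314 / 10575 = -4.57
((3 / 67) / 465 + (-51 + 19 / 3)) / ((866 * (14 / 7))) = -1391587 / 53960460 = -0.03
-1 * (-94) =94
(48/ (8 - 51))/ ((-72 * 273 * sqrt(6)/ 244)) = 244 * sqrt(6)/ 105651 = 0.01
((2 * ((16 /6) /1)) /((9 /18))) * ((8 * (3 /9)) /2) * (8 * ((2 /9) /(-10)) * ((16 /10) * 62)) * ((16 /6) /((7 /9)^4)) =-109707264 /60025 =-1827.69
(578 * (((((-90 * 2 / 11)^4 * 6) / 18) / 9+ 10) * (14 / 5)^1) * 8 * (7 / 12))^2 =781888843718669117030656 / 1929229929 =405285462331571.12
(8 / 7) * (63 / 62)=36 / 31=1.16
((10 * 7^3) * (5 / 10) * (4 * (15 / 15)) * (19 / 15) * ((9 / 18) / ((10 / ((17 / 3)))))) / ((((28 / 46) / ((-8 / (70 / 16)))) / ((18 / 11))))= -3328192 / 275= -12102.52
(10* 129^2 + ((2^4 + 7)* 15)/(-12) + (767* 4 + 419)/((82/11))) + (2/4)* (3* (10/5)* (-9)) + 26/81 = 2216067955/13284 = 166822.34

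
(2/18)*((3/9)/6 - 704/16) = -791/162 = -4.88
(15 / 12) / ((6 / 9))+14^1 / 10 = 131 / 40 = 3.28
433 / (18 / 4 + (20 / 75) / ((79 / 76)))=1026210 / 11273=91.03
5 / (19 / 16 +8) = 80 / 147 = 0.54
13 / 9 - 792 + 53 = -6638 / 9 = -737.56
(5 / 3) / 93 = 5 / 279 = 0.02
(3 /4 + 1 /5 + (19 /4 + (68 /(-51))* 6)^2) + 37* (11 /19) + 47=121499 /1520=79.93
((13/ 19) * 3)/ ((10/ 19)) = 39/ 10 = 3.90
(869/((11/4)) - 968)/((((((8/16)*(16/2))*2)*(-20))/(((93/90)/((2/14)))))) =35371/1200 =29.48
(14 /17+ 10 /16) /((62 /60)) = 2955 /2108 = 1.40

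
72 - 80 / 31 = 2152 / 31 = 69.42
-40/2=-20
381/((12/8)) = 254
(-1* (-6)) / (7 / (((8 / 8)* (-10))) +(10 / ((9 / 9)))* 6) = 60 / 593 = 0.10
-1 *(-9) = 9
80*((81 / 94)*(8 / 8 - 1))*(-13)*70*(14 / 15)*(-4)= 0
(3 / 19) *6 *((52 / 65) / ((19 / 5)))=72 / 361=0.20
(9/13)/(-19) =-9/247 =-0.04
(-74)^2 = 5476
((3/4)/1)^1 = 3/4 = 0.75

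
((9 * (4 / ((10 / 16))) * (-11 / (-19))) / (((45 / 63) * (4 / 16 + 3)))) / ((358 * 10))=22176 / 5526625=0.00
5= 5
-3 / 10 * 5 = -3 / 2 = -1.50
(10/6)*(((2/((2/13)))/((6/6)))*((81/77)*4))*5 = 35100/77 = 455.84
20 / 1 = 20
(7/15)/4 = 7/60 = 0.12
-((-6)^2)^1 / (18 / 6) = -12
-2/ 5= -0.40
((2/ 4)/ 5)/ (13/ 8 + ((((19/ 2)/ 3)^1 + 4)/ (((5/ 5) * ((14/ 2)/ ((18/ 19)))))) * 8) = 532/ 49925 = 0.01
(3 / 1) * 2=6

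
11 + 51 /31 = 392 /31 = 12.65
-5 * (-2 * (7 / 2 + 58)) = 615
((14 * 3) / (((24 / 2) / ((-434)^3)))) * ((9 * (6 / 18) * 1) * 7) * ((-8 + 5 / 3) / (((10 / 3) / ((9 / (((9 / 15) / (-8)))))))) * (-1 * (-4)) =-5479631656128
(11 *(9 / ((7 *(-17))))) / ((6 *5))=-33 / 1190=-0.03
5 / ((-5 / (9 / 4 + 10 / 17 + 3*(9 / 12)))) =-173 / 34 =-5.09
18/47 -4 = -170/47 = -3.62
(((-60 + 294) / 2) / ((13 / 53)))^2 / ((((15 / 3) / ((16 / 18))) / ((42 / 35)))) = 1213488 / 25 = 48539.52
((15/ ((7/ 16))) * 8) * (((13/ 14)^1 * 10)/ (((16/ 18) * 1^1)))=140400/ 49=2865.31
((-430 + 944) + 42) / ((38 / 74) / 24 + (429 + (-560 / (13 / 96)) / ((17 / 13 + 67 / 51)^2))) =-3.22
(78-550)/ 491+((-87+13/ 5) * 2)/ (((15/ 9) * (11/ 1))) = -1373012/ 135025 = -10.17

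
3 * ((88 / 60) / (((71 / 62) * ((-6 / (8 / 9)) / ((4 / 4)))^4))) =349184 / 188661555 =0.00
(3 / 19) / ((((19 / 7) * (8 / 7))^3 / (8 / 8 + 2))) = 1058841 / 66724352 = 0.02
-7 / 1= -7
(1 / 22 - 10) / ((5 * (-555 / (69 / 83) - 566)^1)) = 5037 / 3121030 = 0.00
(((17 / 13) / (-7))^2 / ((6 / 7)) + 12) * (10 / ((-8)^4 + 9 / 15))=2136625 / 72694167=0.03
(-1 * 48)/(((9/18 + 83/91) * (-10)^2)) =-2184/6425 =-0.34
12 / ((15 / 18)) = 72 / 5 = 14.40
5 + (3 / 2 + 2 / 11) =147 / 22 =6.68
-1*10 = -10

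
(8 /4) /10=1 /5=0.20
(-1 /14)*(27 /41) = -27 /574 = -0.05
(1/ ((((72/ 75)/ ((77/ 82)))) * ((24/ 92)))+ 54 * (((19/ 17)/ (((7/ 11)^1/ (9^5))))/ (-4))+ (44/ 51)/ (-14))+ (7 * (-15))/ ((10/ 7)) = -281055805981/ 200736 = -1400126.56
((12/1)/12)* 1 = 1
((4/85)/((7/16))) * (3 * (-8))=-1536/595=-2.58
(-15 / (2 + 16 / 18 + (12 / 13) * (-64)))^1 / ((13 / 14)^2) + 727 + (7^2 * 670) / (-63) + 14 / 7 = 80068771 / 384579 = 208.20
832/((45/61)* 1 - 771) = -25376/23493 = -1.08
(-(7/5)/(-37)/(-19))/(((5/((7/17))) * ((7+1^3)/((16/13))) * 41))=-0.00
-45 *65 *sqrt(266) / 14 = -2925 *sqrt(266) / 14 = -3407.52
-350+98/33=-11452/33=-347.03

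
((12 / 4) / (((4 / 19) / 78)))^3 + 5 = 10985463607 / 8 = 1373182950.88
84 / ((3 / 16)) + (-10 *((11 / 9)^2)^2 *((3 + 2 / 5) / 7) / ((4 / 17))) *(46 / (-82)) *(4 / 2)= 940905863 / 1883007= 499.68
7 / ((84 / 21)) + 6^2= 151 / 4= 37.75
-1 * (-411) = 411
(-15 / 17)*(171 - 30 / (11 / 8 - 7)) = -2645 / 17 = -155.59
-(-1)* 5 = 5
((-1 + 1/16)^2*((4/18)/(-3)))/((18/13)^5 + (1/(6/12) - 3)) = -371293/23320704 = -0.02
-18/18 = -1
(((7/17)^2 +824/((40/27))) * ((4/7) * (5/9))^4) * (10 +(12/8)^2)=6431632000/92910321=69.22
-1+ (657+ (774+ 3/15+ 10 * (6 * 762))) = 235751/5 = 47150.20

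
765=765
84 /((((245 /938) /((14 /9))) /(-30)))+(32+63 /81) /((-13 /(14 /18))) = -15805489 /1053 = -15009.96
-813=-813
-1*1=-1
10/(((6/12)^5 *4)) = 80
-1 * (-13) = 13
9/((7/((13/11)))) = 117/77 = 1.52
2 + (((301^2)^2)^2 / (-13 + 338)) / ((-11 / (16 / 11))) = -1078082378376232279766 / 39325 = -27414682221900375.84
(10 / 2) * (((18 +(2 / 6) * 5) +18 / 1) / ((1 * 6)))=565 / 18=31.39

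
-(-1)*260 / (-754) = -10 / 29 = -0.34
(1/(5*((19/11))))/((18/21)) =77/570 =0.14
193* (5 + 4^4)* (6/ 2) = 151119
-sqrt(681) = -26.10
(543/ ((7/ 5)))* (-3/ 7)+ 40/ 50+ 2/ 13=-526387/ 3185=-165.27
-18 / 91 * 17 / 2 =-153 / 91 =-1.68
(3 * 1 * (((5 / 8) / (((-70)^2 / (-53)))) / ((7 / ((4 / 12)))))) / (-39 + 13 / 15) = 159 / 6278272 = 0.00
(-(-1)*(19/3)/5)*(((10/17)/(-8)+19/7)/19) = 419/2380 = 0.18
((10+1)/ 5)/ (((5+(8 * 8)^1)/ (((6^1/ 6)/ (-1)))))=-0.03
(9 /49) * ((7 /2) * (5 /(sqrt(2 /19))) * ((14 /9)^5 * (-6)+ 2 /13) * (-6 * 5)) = 174300725 * sqrt(38) /66339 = 16196.53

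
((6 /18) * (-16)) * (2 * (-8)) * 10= 853.33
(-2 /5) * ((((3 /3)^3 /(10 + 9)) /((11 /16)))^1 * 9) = -288 /1045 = -0.28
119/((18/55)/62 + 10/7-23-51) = -1420265/866077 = -1.64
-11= -11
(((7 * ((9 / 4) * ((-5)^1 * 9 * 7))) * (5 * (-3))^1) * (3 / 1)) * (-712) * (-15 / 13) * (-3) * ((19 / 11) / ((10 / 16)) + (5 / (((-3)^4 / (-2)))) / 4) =-16540509825 / 11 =-1503682711.36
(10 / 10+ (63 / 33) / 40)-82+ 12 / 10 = -79.75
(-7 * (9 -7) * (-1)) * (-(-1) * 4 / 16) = 7 / 2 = 3.50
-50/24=-2.08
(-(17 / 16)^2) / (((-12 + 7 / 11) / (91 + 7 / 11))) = 18207 / 2000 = 9.10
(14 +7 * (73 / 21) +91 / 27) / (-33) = -1126 / 891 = -1.26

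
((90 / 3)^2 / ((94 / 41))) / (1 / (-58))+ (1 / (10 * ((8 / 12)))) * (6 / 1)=-10700577 / 470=-22767.19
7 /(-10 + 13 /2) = -2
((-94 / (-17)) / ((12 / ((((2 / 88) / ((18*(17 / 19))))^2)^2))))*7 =42875609 / 3351942682142072832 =0.00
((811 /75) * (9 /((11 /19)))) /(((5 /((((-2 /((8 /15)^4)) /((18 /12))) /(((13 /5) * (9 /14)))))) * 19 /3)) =-3831975 /73216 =-52.34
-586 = -586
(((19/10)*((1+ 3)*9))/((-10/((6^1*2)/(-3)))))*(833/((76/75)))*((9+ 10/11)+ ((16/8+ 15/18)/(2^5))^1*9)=169514667/704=240787.88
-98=-98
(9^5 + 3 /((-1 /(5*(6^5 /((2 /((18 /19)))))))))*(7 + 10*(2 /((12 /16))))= 2429757 /19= 127881.95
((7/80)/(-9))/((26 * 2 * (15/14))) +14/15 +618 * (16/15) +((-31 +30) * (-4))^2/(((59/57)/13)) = 14265722869/16567200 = 861.08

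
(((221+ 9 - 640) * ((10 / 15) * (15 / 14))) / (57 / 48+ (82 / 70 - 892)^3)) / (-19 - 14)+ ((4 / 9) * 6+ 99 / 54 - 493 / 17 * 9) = -8209899351424308271 / 32007404877280734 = -256.50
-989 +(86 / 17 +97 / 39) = -650704 / 663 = -981.45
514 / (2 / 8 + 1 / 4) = 1028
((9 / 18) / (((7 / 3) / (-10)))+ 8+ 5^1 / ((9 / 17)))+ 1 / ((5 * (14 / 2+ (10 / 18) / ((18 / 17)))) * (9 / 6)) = 5882384 / 383985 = 15.32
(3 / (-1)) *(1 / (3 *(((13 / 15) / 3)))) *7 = -315 / 13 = -24.23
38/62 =19/31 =0.61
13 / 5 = 2.60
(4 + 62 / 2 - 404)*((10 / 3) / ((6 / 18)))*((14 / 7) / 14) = -3690 / 7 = -527.14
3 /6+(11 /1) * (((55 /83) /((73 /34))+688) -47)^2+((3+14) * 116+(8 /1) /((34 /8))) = 5649332952773703 /1248190354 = 4526018.76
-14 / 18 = -7 / 9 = -0.78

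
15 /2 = 7.50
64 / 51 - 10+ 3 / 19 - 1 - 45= -54.59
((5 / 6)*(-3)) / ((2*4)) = -5 / 16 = -0.31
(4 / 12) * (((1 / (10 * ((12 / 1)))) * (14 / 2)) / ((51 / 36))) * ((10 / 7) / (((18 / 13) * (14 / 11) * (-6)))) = -143 / 77112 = -0.00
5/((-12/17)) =-85/12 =-7.08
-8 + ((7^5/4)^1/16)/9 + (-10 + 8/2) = 8743/576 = 15.18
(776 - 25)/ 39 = 751/ 39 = 19.26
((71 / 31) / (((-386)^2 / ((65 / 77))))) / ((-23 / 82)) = -189215 / 4090014698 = -0.00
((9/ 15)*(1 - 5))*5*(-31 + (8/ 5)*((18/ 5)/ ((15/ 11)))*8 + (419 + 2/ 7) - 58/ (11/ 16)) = -39005976/ 9625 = -4052.57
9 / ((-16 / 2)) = -9 / 8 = -1.12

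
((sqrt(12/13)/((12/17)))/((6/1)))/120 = 17 * sqrt(39)/56160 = 0.00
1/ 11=0.09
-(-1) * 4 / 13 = 4 / 13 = 0.31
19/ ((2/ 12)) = 114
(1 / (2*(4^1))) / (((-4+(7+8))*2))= 1 / 176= 0.01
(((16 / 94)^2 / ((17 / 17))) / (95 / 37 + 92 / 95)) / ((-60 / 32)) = -359936 / 82366983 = -0.00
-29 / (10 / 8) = -116 / 5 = -23.20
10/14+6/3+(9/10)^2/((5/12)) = 4076/875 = 4.66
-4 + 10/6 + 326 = 971/3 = 323.67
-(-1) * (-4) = -4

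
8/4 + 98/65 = 228/65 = 3.51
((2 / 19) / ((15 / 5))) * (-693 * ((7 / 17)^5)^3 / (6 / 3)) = -1096686708796833 / 54386037978686500067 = -0.00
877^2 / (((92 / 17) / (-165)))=-2157406845 / 92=-23450074.40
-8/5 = -1.60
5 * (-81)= -405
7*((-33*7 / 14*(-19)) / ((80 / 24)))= 13167 / 20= 658.35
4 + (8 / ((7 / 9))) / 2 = 64 / 7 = 9.14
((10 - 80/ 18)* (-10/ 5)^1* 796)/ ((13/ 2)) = -1360.68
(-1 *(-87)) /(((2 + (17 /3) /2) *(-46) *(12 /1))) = -3 /92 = -0.03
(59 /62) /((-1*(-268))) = 59 /16616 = 0.00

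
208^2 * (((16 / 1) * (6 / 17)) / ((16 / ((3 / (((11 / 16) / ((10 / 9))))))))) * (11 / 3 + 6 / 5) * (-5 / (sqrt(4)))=-505323520 / 561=-900754.94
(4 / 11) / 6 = 2 / 33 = 0.06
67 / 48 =1.40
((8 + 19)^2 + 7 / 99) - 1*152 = 57130 / 99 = 577.07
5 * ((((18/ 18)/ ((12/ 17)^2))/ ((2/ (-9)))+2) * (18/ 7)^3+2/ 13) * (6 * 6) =-21491.62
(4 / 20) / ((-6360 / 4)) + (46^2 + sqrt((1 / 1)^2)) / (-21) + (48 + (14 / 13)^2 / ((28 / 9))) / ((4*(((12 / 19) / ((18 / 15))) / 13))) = 190886887 / 964600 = 197.89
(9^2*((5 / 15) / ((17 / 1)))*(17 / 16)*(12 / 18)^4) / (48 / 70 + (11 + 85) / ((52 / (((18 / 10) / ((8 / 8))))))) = 455 / 5472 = 0.08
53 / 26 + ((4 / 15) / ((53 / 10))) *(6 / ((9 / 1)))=25697 / 12402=2.07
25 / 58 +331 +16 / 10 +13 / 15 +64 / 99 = 9604763 / 28710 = 334.54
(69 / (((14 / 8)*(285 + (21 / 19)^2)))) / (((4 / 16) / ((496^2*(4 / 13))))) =65365467136 / 1567111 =41710.81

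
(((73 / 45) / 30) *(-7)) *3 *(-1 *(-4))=-4.54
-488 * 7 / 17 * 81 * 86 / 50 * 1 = -11897928 / 425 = -27995.12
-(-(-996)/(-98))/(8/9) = 2241/196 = 11.43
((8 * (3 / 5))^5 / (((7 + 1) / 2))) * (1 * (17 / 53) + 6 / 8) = 112969728 / 165625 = 682.08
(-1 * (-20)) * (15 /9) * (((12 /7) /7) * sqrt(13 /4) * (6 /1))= 1200 * sqrt(13) /49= 88.30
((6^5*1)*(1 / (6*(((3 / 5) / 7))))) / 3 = 5040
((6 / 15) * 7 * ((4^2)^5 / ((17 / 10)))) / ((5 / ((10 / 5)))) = 690826.54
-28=-28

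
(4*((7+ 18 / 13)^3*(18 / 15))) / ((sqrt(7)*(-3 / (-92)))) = 32795.04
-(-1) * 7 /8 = 0.88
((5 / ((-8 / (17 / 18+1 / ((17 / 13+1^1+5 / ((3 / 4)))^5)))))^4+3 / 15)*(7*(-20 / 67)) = -10516502398761282568150839203124023244915040880493341761 / 15658769180789449412315625000000000000000000000000000000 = -0.67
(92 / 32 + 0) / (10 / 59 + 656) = 1357 / 309712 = 0.00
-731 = -731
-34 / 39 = -0.87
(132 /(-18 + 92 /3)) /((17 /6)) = 3.68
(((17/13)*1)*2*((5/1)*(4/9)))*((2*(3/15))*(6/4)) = 136/39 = 3.49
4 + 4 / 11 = 48 / 11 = 4.36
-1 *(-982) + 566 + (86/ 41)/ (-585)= 37128694/ 23985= 1548.00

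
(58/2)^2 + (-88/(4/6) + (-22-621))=66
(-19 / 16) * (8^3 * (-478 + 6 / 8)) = 290168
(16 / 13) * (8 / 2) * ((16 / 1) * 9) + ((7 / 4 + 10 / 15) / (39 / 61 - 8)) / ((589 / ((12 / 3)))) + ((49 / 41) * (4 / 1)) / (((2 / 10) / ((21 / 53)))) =16100791638283 / 22412276367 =718.39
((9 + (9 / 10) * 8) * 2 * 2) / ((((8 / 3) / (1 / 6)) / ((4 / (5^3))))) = 81 / 625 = 0.13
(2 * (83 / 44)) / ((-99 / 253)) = -1909 / 198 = -9.64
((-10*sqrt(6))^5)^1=-3600000*sqrt(6)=-8818163.07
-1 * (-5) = 5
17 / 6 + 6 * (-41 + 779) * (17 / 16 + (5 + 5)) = 587851 / 12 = 48987.58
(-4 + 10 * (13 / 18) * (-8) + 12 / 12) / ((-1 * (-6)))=-547 / 54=-10.13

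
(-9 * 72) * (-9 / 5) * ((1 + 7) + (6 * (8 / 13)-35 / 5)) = 355752 / 65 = 5473.11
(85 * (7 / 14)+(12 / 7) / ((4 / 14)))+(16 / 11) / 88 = 11741 / 242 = 48.52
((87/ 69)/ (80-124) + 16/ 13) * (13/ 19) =15815/ 19228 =0.82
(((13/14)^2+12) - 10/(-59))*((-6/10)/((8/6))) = -1356291/231280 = -5.86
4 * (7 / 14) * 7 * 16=224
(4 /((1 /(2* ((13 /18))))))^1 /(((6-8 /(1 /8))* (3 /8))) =-208 /783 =-0.27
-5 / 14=-0.36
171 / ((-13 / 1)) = -171 / 13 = -13.15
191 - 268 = -77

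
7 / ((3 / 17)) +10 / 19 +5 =2576 / 57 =45.19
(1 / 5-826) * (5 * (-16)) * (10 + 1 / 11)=7333104 / 11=666645.82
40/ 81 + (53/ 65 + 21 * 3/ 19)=462662/ 100035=4.63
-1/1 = -1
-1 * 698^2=-487204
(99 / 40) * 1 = 99 / 40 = 2.48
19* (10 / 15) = 38 / 3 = 12.67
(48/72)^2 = 4/9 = 0.44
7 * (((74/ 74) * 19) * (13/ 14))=247/ 2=123.50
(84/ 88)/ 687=7/ 5038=0.00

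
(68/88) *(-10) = -85/11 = -7.73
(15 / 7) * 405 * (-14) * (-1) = 12150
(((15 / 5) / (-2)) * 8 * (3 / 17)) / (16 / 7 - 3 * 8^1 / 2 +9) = 252 / 85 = 2.96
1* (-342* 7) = -2394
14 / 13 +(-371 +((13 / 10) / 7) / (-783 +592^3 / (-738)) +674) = 28785109386049 / 94663906610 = 304.08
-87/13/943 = -87/12259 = -0.01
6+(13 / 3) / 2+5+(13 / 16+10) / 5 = 3679 / 240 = 15.33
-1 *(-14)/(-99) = -14/99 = -0.14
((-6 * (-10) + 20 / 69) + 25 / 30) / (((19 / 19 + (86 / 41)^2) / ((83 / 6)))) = 1176876505 / 7515756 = 156.59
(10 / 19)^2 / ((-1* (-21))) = 100 / 7581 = 0.01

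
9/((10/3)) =27/10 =2.70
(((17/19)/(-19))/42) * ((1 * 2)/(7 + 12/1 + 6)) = -17/189525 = -0.00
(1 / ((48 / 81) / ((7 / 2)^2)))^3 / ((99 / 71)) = 18268183773 / 2883584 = 6335.24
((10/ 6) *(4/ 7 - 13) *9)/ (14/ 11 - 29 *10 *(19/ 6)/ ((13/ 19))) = 559845/ 4026743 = 0.14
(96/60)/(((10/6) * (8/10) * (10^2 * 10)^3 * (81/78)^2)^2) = 28561/36905625000000000000000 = 0.00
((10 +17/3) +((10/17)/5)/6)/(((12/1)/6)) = 7.84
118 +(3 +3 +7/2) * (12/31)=121.68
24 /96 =1 /4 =0.25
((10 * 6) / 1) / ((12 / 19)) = 95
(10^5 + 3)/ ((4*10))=100003/ 40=2500.08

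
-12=-12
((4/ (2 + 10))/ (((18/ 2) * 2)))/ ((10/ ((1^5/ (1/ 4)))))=1/ 135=0.01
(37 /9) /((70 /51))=629 /210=3.00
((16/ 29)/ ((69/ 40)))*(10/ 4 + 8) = 2240/ 667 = 3.36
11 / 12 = 0.92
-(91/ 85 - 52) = 4329/ 85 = 50.93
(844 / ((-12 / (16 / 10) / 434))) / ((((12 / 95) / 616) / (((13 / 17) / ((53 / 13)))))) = -362262348448 / 8109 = -44674108.82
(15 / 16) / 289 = 15 / 4624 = 0.00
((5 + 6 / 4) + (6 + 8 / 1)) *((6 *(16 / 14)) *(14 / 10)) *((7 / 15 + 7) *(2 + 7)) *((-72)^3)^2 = 46060574915690496 / 25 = 1842422996627619.84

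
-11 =-11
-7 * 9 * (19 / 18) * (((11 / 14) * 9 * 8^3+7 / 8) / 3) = -3853219 / 48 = -80275.40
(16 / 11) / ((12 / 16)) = 64 / 33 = 1.94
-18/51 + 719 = 12217/17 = 718.65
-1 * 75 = -75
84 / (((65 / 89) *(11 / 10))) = 14952 / 143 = 104.56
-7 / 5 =-1.40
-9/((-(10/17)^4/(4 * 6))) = 2255067/1250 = 1804.05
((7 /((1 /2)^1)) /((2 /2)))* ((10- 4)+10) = 224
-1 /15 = -0.07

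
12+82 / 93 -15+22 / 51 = -889 / 527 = -1.69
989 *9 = 8901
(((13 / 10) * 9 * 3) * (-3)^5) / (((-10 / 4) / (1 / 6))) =568.62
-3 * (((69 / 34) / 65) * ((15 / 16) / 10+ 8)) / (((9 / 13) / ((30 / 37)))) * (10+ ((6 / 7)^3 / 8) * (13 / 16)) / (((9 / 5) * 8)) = -6351565 / 10235904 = -0.62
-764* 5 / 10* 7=-2674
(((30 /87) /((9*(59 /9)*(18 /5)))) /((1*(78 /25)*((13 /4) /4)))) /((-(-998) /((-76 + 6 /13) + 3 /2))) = -2406250 /50645909691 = -0.00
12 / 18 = 2 / 3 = 0.67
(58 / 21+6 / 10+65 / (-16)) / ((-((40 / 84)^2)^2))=10900197 / 800000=13.63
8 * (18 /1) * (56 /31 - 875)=-125739.87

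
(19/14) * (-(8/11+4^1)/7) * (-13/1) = 6422/539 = 11.91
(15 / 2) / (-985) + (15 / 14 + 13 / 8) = 29663 / 11032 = 2.69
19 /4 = 4.75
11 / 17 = 0.65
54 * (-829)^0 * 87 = 4698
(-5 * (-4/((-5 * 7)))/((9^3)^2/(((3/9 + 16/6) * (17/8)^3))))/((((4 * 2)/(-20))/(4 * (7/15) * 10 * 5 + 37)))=0.01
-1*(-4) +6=10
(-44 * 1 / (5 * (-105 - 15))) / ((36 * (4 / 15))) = 11 / 1440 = 0.01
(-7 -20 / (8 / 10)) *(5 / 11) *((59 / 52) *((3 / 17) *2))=-14160 / 2431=-5.82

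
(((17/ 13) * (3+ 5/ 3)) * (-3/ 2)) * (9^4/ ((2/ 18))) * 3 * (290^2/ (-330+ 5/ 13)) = 354573892260/ 857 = 413738497.39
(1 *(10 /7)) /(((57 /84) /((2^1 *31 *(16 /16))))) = 130.53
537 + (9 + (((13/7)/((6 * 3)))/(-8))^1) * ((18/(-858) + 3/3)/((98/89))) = 274949903/504504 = 544.99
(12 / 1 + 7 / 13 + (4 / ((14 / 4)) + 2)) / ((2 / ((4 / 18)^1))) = 1427 / 819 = 1.74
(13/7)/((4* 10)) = 0.05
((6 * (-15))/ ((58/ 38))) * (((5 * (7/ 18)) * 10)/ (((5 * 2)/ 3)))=-9975/ 29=-343.97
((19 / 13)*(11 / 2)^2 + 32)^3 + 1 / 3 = 186721272649 / 421824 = 442652.08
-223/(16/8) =-223/2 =-111.50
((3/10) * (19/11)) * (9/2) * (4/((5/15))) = 1539/55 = 27.98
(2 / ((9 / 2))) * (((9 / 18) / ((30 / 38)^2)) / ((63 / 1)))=0.01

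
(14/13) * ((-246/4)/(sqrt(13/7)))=-861 * sqrt(91)/169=-48.60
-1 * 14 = -14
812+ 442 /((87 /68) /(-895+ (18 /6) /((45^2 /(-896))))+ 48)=1621665124204 /1974729819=821.21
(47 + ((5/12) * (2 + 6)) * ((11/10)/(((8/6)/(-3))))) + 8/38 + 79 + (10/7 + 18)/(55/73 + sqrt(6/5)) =724744 * sqrt(30)/117943 + 849863795/8963668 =128.47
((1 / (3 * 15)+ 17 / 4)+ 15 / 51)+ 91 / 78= 17543 / 3060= 5.73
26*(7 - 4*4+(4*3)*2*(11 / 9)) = 1586 / 3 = 528.67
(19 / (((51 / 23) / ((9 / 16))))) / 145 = 1311 / 39440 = 0.03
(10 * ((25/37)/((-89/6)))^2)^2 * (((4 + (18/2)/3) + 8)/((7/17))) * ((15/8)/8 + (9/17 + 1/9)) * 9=101649462890625/823123427943607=0.12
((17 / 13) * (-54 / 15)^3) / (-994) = 49572 / 807625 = 0.06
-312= -312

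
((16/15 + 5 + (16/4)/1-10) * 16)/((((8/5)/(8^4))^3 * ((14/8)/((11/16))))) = 147639500800/21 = 7030452419.05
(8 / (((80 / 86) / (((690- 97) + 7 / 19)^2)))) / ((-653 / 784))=-4284898898112 / 1178665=-3635383.16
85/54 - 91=-89.43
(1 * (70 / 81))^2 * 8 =5.97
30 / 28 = 1.07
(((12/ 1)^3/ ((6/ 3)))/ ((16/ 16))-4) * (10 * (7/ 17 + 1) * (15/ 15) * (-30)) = -6192000/ 17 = -364235.29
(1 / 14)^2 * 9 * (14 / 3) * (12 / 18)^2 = 2 / 21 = 0.10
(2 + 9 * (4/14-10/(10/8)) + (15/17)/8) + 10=-54567/952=-57.32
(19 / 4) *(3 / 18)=19 / 24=0.79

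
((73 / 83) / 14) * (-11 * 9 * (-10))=36135 / 581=62.19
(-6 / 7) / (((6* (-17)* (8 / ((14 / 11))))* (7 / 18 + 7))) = 9 / 49742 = 0.00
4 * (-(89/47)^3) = -2819876/103823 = -27.16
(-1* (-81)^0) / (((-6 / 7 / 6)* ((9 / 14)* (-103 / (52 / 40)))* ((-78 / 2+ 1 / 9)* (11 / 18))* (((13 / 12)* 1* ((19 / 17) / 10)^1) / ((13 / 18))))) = 18564 / 538175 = 0.03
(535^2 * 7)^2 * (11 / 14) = 6308205798125 / 2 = 3154102899062.50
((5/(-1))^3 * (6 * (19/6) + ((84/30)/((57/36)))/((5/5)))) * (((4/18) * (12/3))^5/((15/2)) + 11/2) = -97408558805/6731586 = -14470.37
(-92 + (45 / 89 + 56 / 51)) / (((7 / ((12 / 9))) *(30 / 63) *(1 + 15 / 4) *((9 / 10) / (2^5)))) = -210078208 / 776169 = -270.66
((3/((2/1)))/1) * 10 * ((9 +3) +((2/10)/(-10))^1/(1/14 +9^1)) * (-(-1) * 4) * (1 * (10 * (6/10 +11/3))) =19503616/635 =30714.36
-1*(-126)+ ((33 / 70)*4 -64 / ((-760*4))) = 85058 / 665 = 127.91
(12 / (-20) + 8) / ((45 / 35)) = 259 / 45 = 5.76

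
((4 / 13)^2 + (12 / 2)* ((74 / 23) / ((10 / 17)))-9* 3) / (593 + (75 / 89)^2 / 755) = 0.01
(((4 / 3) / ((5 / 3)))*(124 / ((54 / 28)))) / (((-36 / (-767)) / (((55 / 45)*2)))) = 29293264 / 10935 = 2678.85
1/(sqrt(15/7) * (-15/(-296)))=296 * sqrt(105)/225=13.48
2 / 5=0.40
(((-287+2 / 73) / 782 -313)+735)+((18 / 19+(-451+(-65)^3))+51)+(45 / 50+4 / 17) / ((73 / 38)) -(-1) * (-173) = -87655918081 / 319010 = -274774.83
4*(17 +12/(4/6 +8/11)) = 2356/23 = 102.43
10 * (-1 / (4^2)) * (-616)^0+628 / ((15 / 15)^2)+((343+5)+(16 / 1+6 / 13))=103151 / 104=991.84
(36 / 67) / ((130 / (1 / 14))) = 9 / 30485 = 0.00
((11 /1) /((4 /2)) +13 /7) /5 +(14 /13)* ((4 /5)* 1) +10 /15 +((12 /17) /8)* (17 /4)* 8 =16379 /2730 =6.00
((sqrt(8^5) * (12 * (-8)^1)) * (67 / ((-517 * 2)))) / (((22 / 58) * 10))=5968896 * sqrt(2) / 28435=296.86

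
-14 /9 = -1.56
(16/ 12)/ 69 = 4/ 207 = 0.02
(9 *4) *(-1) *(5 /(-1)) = 180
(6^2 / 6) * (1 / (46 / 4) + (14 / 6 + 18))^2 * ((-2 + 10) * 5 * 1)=158822480 / 1587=100077.18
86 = 86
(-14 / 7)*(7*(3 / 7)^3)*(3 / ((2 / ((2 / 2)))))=-81 / 49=-1.65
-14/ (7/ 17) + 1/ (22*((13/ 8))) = -4858/ 143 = -33.97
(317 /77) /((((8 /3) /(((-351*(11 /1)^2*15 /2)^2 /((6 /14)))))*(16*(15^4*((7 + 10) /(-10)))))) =-5775758703 /21760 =-265430.09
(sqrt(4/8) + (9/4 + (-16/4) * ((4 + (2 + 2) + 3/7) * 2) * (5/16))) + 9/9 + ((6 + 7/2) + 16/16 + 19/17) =-2953/476 + sqrt(2)/2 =-5.50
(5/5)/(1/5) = 5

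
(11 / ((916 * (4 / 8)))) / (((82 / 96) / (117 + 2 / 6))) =30976 / 9389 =3.30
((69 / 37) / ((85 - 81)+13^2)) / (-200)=-69 / 1280200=-0.00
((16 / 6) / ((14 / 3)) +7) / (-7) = -53 / 49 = -1.08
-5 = -5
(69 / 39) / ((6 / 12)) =46 / 13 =3.54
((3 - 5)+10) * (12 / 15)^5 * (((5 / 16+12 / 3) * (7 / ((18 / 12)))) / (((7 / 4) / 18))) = 1695744 / 3125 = 542.64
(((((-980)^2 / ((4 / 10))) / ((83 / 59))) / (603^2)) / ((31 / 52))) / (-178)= -3683134000 / 83265370173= -0.04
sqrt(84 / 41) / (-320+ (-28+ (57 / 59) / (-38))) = -236 * sqrt(861) / 1683747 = -0.00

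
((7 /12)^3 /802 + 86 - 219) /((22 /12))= -184318505 /2540736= -72.55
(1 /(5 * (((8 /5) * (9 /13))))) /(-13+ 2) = -0.02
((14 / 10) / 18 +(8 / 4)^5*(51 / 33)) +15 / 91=4477217 / 90090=49.70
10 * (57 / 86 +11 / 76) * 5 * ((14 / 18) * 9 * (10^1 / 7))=329875 / 817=403.76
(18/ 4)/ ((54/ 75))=25/ 4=6.25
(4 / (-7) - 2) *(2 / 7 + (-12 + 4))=972 / 49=19.84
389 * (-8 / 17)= -3112 / 17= -183.06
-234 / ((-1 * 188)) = 1.24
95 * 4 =380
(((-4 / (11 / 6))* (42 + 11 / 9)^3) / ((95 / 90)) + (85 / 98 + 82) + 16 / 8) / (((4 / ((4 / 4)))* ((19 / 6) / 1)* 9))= -92251613761 / 63043596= -1463.30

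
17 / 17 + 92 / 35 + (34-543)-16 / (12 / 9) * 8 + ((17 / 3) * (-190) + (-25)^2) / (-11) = -647159 / 1155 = -560.31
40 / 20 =2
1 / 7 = 0.14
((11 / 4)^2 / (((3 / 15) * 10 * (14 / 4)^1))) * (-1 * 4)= -121 / 28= -4.32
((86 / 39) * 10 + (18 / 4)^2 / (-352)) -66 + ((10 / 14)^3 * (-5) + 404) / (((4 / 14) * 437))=-47956420691 / 1175830656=-40.79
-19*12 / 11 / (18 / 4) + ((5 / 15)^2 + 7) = 248 / 99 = 2.51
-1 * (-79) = 79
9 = 9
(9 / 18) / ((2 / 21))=21 / 4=5.25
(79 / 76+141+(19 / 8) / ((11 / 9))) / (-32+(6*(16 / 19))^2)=-4574041 / 205568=-22.25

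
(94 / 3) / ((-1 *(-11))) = 94 / 33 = 2.85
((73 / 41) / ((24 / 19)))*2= 1387 / 492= 2.82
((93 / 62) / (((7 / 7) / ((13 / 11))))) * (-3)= -117 / 22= -5.32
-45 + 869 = 824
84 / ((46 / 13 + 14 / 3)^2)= 31941 / 25600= 1.25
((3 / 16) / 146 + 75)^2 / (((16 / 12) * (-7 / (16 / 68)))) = -13155467661 / 92767232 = -141.81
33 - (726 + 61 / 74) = -51343 / 74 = -693.82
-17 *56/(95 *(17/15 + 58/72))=-34272/6631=-5.17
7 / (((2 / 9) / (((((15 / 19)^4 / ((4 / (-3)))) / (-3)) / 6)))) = 1063125 / 2085136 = 0.51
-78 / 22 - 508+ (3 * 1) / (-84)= -157567 / 308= -511.58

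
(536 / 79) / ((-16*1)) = -67 / 158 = -0.42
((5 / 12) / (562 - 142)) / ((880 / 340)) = 17 / 44352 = 0.00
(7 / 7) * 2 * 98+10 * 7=266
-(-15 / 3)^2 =-25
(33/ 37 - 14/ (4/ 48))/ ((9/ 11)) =-7557/ 37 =-204.24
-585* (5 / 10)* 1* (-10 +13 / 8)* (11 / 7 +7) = 587925 / 28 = 20997.32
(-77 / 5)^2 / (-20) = -5929 / 500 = -11.86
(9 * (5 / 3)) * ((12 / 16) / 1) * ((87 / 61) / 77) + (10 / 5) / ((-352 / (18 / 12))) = 30039 / 150304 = 0.20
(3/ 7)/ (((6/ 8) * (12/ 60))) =20/ 7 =2.86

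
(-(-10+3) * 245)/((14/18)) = 2205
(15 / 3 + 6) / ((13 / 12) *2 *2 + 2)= 33 / 19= 1.74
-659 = -659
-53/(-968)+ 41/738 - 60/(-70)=58999/60984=0.97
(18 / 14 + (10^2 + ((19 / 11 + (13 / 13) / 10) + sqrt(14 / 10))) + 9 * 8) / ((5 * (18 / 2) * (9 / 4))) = 1.74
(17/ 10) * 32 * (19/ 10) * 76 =196384/ 25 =7855.36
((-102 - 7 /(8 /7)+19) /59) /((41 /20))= -3565 /4838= -0.74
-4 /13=-0.31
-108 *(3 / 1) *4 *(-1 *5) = 6480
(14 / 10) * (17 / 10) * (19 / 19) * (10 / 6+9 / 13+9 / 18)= 26537 / 3900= 6.80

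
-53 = -53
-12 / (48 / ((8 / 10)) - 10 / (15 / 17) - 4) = -18 / 67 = -0.27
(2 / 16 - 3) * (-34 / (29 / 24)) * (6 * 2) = 28152 / 29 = 970.76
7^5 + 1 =16808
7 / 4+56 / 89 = 847 / 356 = 2.38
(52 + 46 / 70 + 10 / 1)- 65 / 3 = 4304 / 105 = 40.99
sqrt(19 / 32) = sqrt(38) / 8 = 0.77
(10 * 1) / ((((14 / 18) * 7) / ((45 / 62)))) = 2025 / 1519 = 1.33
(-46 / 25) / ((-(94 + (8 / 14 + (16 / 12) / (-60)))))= 2898 / 148915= 0.02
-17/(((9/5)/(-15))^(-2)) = -153/625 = -0.24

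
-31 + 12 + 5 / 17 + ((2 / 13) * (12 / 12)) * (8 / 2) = -3998 / 221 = -18.09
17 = 17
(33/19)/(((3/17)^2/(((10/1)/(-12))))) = -15895/342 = -46.48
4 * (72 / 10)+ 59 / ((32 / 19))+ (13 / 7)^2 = 527477 / 7840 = 67.28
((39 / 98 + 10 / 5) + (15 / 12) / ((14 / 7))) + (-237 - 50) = -111319 / 392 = -283.98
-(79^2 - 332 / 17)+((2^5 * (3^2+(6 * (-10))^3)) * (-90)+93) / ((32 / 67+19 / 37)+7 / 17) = 10869576589713 / 24514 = 443402814.30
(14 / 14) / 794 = 1 / 794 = 0.00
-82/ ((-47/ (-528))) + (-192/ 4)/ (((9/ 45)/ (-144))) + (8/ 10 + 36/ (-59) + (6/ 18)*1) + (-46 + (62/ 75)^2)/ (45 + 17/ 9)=36903578244868/ 1097068125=33638.37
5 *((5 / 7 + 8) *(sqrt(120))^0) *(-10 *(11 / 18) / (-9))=16775 / 567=29.59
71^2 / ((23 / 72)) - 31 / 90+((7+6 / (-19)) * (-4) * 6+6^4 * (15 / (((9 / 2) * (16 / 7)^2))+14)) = 5441798107 / 157320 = 34590.63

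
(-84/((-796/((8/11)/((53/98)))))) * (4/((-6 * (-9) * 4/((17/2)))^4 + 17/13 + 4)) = 23834888896/17509923301800743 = 0.00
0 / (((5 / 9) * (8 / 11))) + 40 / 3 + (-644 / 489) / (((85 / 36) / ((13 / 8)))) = 516526 / 41565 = 12.43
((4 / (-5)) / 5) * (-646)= 2584 / 25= 103.36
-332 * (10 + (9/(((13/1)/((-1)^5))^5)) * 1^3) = -1232689772/371293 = -3319.99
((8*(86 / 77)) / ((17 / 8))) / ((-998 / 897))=-2468544 / 653191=-3.78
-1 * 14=-14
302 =302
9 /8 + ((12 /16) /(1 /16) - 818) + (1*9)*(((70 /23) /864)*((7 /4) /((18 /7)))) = -804.85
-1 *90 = -90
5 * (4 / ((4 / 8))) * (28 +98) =5040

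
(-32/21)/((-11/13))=1.80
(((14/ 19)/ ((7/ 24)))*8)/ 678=64/ 2147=0.03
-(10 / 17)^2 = -100 / 289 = -0.35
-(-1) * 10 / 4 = 5 / 2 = 2.50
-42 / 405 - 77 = -10409 / 135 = -77.10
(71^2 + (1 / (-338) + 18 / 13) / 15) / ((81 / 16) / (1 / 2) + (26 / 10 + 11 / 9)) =306700044 / 848549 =361.44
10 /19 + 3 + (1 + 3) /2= 5.53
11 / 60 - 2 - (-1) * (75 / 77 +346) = 1594627 / 4620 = 345.16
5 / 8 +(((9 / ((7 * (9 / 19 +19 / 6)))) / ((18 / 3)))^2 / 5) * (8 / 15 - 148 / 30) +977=1650035216709 / 1687805000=977.62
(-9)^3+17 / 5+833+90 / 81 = 4883 / 45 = 108.51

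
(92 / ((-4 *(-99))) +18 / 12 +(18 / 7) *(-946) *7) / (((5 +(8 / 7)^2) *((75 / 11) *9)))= -165188849 / 3754350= -44.00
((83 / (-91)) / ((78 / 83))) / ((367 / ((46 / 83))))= -1909 / 1302483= -0.00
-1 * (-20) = 20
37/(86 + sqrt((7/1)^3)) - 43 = -300097/7053 - 259* sqrt(7)/7053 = -42.65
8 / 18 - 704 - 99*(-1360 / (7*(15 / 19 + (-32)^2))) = -840009164 / 1226673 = -684.79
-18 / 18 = -1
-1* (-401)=401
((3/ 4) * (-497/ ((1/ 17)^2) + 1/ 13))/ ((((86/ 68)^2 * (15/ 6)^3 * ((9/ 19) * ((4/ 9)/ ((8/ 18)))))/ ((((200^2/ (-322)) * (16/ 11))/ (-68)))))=-280722452480/ 11609871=-24179.64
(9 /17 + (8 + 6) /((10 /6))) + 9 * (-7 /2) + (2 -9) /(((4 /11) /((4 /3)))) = -48.24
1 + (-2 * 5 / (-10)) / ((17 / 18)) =2.06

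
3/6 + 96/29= 221/58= 3.81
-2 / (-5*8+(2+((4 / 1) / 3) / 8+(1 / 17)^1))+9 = 34881 / 3853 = 9.05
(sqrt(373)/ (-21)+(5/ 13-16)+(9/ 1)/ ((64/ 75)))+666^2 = 369034375/ 832-sqrt(373)/ 21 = 443550.01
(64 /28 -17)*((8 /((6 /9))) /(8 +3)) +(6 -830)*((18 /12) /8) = -26265 /154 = -170.55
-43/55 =-0.78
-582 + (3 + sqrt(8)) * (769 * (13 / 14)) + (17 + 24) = 22417 / 14 + 9997 * sqrt(2) / 7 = 3620.91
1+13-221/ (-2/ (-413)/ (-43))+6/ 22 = 43172443/ 22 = 1962383.77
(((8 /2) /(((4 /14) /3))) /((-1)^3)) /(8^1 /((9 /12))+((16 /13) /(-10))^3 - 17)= 34602750 /5219411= 6.63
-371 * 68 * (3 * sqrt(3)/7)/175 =-10812 * sqrt(3)/175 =-107.01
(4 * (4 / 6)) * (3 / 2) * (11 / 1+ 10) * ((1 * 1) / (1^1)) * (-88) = -7392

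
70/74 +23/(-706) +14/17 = 771311/444074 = 1.74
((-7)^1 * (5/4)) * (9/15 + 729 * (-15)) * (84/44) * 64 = 128588544/11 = 11689867.64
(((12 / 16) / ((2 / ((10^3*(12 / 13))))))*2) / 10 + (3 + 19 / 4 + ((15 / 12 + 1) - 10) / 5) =4903 / 65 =75.43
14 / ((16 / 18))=15.75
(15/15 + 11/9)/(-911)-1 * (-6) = 49174/8199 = 6.00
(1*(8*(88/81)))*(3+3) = 1408/27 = 52.15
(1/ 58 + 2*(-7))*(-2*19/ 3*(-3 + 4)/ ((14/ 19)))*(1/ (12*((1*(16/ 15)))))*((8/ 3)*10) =7319275/ 14616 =500.77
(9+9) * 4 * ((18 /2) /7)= 648 /7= 92.57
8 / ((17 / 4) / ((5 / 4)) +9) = 20 / 31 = 0.65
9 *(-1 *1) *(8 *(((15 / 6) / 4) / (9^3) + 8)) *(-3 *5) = 8640.93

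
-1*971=-971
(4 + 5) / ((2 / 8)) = 36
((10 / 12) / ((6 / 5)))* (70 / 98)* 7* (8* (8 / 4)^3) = 2000 / 9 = 222.22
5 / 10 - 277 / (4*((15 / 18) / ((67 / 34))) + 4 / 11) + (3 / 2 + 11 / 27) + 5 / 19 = -307960031 / 2331072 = -132.11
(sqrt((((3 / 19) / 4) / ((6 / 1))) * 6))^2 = 3 / 76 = 0.04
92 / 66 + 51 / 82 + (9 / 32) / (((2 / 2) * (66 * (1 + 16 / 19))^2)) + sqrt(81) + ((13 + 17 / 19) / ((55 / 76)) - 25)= 12172130483 / 2333654400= 5.22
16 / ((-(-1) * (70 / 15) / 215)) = 737.14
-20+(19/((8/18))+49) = 287/4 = 71.75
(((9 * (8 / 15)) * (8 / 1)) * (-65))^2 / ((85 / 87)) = 542011392 / 85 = 6376604.61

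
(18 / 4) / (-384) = -0.01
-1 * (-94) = 94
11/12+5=71/12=5.92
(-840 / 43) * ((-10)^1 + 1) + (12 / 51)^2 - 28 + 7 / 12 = 148.45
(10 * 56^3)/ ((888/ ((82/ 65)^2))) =295210496/ 93795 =3147.40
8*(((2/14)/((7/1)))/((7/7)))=8/49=0.16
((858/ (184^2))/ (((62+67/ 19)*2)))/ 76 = 143/ 56200960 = 0.00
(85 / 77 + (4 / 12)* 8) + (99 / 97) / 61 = 5176576 / 1366827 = 3.79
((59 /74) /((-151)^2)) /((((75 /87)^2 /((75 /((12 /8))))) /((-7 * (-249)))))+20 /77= 7081234109 /1624001225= 4.36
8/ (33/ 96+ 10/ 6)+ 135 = 26823/ 193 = 138.98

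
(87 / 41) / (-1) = -87 / 41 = -2.12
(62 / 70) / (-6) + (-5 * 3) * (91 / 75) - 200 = -45853 / 210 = -218.35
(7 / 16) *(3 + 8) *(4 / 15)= 77 / 60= 1.28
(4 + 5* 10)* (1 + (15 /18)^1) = 99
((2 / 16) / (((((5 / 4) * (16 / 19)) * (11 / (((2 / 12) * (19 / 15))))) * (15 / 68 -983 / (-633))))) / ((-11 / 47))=-60860629 / 11084422800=-0.01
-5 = -5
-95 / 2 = -47.50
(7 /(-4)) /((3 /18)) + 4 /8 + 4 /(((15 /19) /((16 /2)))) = 458 /15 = 30.53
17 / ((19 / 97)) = 1649 / 19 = 86.79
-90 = -90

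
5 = 5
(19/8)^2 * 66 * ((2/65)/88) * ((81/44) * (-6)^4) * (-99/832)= -63950067/1730560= -36.95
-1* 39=-39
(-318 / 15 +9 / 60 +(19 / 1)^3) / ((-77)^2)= 2791 / 2420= 1.15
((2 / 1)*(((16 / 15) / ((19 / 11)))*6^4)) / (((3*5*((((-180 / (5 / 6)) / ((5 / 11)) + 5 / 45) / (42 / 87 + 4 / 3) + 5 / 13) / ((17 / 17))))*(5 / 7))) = -312339456 / 546116525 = -0.57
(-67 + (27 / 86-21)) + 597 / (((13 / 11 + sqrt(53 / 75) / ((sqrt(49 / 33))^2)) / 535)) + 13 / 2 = 117859403572129 / 336101158-104153112525* sqrt(159) / 7816306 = 182643.26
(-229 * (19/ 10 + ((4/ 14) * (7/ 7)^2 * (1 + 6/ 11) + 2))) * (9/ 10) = -6889923/ 7700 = -894.80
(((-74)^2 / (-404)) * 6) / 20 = -4107 / 1010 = -4.07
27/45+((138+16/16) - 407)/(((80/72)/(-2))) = 483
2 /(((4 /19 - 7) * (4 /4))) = -38 /129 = -0.29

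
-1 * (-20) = 20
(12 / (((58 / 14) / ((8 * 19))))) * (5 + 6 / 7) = 74784 / 29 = 2578.76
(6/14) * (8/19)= 24/133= 0.18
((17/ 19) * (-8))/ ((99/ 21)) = -952/ 627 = -1.52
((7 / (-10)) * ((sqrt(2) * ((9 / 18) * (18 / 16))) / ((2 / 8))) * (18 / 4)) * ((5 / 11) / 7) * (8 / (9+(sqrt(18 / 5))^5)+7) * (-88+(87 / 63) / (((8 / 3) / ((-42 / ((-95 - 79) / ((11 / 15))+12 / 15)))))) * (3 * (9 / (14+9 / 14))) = 13638908385 * sqrt(5) / 769512067+126062813739339 * sqrt(2) / 246243861440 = 763.63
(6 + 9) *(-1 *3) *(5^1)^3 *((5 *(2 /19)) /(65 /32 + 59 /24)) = -5400000 /8189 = -659.42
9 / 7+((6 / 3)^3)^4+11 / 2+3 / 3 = 4103.79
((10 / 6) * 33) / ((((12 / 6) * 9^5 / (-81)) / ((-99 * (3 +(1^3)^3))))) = 1210 / 81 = 14.94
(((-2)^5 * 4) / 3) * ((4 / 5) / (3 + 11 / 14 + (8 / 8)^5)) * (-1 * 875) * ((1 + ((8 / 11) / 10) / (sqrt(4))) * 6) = 28600320 / 737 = 38806.40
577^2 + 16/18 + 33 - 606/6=2995757/9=332861.89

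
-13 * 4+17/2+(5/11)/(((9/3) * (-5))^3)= -645977/14850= -43.50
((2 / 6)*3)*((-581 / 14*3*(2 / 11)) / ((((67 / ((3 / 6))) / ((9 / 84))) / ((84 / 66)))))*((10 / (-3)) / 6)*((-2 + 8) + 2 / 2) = 2905 / 32428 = 0.09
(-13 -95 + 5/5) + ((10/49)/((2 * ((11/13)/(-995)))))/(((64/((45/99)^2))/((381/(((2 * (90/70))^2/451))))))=-8508557789/836352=-10173.42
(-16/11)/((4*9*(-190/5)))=2/1881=0.00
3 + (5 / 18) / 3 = 167 / 54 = 3.09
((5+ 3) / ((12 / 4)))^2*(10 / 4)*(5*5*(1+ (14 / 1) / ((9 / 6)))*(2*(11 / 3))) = 2728000 / 81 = 33679.01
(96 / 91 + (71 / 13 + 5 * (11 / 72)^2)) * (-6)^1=-39.80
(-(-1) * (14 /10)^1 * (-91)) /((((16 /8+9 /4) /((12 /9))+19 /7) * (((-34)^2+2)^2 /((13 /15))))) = -231868 /16619572575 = -0.00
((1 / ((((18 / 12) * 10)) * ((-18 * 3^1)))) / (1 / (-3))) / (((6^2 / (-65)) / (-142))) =923 / 972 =0.95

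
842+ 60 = 902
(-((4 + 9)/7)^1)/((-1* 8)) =13/56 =0.23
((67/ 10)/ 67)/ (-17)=-1/ 170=-0.01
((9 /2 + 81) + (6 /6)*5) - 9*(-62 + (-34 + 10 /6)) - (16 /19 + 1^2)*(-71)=40671 /38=1070.29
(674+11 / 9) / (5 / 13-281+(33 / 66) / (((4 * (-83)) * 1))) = -52456664 / 21800565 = -2.41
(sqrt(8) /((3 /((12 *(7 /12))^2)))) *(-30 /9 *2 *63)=-13720 *sqrt(2)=-19403.01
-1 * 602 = -602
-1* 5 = -5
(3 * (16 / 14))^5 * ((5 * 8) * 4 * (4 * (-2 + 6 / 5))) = -4076863488 / 16807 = -242569.38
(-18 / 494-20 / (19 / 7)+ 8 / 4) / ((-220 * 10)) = 267 / 108680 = 0.00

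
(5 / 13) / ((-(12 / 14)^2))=-0.52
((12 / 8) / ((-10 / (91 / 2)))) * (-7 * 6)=5733 / 20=286.65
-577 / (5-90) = 577 / 85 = 6.79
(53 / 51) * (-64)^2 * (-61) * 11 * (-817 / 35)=119009161216 / 1785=66671799.00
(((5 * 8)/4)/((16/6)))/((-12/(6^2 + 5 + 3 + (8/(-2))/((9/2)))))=-485/36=-13.47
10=10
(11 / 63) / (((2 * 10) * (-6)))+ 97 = 733309 / 7560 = 97.00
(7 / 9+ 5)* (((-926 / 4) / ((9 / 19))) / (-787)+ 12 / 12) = 597038 / 63747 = 9.37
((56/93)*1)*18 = 336/31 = 10.84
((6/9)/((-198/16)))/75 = -16/22275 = -0.00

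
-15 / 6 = -5 / 2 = -2.50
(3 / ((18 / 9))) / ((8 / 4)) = 3 / 4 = 0.75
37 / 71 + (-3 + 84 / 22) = 1.34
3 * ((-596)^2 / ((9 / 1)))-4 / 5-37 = 1775513 / 15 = 118367.53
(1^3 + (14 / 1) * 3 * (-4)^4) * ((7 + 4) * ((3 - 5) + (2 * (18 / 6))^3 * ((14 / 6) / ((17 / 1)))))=55593010 / 17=3270177.06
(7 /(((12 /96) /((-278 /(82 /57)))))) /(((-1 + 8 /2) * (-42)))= 10564 /123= 85.89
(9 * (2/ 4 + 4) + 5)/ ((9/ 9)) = 91/ 2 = 45.50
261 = 261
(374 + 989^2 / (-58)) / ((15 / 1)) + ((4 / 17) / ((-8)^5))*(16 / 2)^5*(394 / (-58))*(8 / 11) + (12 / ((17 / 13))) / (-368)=-8218689353 / 7483740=-1098.21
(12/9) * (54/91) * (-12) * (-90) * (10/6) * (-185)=-23976000/91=-263472.53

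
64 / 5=12.80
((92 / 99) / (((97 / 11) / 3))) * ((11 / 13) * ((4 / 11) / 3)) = 368 / 11349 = 0.03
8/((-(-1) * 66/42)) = 56/11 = 5.09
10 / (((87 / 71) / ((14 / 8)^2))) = 17395 / 696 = 24.99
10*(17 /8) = 21.25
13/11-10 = -97/11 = -8.82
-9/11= -0.82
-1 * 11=-11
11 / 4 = 2.75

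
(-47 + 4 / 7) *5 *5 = -8125 / 7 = -1160.71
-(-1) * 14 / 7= 2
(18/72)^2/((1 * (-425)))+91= 91.00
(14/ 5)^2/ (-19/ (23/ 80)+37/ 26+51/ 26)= -14651/ 117175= -0.13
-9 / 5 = -1.80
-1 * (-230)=230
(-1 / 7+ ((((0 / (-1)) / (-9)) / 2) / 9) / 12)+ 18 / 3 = 41 / 7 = 5.86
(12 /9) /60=1 /45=0.02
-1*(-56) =56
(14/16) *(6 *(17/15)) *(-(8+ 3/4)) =-833/16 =-52.06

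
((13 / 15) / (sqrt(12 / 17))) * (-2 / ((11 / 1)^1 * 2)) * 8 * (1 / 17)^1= -52 * sqrt(51) / 8415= -0.04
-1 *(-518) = 518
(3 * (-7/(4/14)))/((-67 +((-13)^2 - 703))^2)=-0.00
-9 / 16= -0.56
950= 950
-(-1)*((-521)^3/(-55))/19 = 141420761/1045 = 135330.87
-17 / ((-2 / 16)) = 136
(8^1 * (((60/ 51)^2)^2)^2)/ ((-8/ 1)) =-25600000000/ 6975757441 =-3.67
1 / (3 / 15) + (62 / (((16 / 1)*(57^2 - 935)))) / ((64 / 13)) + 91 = 8749087 / 91136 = 96.00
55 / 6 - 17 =-47 / 6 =-7.83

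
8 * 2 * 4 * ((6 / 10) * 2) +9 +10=479 / 5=95.80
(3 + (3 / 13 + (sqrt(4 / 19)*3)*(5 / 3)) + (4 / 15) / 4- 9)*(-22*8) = 599.88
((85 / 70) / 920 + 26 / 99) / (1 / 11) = 336563 / 115920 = 2.90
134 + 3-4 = 133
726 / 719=1.01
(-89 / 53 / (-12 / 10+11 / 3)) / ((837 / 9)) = -445 / 60791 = -0.01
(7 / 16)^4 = 2401 / 65536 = 0.04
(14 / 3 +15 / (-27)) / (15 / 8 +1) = 296 / 207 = 1.43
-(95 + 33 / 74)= -7063 / 74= -95.45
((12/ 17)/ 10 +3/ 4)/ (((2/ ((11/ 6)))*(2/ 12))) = 4.51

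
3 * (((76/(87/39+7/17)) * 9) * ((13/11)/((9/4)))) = 327522/803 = 407.87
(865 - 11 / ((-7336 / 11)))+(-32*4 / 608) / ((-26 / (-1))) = 1567388295 / 1811992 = 865.01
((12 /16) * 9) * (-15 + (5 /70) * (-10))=-1485 /14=-106.07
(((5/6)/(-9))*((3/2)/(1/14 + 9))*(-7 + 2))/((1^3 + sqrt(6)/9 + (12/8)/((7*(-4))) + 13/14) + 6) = 26460/2718689 - 1120*sqrt(6)/8156067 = 0.01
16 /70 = 8 /35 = 0.23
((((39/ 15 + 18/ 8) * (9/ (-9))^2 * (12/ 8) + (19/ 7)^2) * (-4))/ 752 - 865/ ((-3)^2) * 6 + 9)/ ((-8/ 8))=567.74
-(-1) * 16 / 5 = 16 / 5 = 3.20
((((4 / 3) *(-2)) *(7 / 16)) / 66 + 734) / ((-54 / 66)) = -290657 / 324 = -897.09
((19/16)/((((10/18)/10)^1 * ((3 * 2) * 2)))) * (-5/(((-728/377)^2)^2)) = -201575085/314703872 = -0.64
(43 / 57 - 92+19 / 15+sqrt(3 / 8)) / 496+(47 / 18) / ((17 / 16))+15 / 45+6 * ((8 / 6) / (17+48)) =2.73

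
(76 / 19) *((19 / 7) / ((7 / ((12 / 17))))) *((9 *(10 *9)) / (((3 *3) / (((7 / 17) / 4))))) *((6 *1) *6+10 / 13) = 9808560 / 26299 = 372.96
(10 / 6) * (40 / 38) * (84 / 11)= 2800 / 209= 13.40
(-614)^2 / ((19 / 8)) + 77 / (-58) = 174924681 / 1102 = 158733.83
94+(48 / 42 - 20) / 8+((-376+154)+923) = 792.64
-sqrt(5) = -2.24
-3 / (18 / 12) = -2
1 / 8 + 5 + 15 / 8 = 7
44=44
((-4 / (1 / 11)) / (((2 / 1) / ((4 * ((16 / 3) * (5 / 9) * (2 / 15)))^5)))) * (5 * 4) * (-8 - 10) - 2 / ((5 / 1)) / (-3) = 151183107099526 / 1937102445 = 78046.00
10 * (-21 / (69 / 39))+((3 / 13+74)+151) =31854 / 299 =106.54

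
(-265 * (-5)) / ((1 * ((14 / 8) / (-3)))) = -15900 / 7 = -2271.43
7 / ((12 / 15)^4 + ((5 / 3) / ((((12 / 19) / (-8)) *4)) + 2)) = -78750 / 32267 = -2.44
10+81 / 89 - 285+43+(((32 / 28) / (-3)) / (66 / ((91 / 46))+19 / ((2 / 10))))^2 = -25256518735759 / 109293054561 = -231.09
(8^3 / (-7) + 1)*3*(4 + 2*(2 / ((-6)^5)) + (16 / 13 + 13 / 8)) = -43744615 / 29484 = -1483.67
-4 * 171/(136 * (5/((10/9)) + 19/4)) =-342/629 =-0.54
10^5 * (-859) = -85900000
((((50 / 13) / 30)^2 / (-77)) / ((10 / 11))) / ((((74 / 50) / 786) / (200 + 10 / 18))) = -29556875 / 1181817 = -25.01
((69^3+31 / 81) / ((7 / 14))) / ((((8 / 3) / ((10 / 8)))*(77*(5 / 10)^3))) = 66523150 / 2079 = 31997.67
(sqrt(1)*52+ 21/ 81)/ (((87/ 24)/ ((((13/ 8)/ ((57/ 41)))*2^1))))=1504126/ 44631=33.70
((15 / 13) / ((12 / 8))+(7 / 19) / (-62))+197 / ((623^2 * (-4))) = 9072171333 / 11887615012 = 0.76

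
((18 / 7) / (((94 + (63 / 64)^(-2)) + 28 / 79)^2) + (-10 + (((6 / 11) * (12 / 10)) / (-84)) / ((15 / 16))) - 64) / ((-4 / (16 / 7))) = 5097522119377337666 / 120536431264108475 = 42.29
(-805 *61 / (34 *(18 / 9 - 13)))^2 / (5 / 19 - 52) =-45814719475 / 137498108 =-333.20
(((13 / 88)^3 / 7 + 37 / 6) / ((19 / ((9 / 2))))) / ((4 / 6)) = 794314935 / 362543104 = 2.19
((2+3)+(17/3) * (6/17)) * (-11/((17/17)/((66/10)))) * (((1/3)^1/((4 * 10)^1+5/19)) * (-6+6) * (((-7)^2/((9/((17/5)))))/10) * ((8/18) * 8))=0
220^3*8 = 85184000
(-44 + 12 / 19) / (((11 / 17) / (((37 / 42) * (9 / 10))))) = -388722 / 7315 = -53.14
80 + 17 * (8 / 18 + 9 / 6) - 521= -7343 / 18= -407.94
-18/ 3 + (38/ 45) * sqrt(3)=-6 + 38 * sqrt(3)/ 45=-4.54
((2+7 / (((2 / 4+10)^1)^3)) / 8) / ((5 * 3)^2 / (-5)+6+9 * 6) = 0.02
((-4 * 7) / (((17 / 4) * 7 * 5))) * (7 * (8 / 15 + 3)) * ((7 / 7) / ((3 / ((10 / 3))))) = -11872 / 2295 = -5.17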